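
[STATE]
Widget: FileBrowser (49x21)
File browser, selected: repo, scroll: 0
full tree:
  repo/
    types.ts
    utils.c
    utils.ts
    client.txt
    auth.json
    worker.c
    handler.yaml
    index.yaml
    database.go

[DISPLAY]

> [-] repo/                                      
    types.ts                                     
    utils.c                                      
    utils.ts                                     
    client.txt                                   
    auth.json                                    
    worker.c                                     
    handler.yaml                                 
    index.yaml                                   
    database.go                                  
                                                 
                                                 
                                                 
                                                 
                                                 
                                                 
                                                 
                                                 
                                                 
                                                 
                                                 


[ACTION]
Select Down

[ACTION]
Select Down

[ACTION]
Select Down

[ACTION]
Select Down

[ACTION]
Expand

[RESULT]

  [-] repo/                                      
    types.ts                                     
    utils.c                                      
    utils.ts                                     
  > client.txt                                   
    auth.json                                    
    worker.c                                     
    handler.yaml                                 
    index.yaml                                   
    database.go                                  
                                                 
                                                 
                                                 
                                                 
                                                 
                                                 
                                                 
                                                 
                                                 
                                                 
                                                 


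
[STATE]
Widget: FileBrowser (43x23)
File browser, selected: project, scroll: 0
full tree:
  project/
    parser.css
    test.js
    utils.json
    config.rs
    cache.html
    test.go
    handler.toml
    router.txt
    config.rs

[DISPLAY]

> [-] project/                             
    parser.css                             
    test.js                                
    utils.json                             
    config.rs                              
    cache.html                             
    test.go                                
    handler.toml                           
    router.txt                             
    config.rs                              
                                           
                                           
                                           
                                           
                                           
                                           
                                           
                                           
                                           
                                           
                                           
                                           
                                           


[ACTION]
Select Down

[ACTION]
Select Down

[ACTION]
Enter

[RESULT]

  [-] project/                             
    parser.css                             
  > test.js                                
    utils.json                             
    config.rs                              
    cache.html                             
    test.go                                
    handler.toml                           
    router.txt                             
    config.rs                              
                                           
                                           
                                           
                                           
                                           
                                           
                                           
                                           
                                           
                                           
                                           
                                           
                                           


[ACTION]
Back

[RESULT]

> [+] project/                             
                                           
                                           
                                           
                                           
                                           
                                           
                                           
                                           
                                           
                                           
                                           
                                           
                                           
                                           
                                           
                                           
                                           
                                           
                                           
                                           
                                           
                                           


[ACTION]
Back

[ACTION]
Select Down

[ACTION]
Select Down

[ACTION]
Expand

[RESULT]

> [-] project/                             
    parser.css                             
    test.js                                
    utils.json                             
    config.rs                              
    cache.html                             
    test.go                                
    handler.toml                           
    router.txt                             
    config.rs                              
                                           
                                           
                                           
                                           
                                           
                                           
                                           
                                           
                                           
                                           
                                           
                                           
                                           


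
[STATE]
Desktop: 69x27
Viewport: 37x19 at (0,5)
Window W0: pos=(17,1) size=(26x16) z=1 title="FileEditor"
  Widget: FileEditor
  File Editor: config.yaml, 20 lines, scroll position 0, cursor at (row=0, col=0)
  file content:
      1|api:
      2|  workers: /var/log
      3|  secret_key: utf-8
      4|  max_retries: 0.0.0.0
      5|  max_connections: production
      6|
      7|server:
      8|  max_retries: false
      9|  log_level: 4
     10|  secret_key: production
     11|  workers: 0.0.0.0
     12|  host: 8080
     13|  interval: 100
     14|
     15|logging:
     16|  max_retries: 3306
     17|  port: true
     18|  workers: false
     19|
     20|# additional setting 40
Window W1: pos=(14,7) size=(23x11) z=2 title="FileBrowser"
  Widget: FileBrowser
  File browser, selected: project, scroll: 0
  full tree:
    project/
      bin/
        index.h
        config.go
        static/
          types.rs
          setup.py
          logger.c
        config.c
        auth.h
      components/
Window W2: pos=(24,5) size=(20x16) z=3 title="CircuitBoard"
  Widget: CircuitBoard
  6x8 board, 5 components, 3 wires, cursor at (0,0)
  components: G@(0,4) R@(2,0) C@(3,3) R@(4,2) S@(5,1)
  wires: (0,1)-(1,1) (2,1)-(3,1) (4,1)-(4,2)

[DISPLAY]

                 ┃  work┏━━━━━━━━━━━━
                 ┃  secr┃ CircuitBoar
              ┏━━━━━━━━━┠────────────
              ┃ FileBrow┃   0 1 2 3 4
              ┠─────────┃0  [.]  ·   
              ┃> [-] pro┃        │   
              ┃    [+] b┃1       ·   
              ┃    [+] c┃            
              ┃         ┃2   R   ·   
              ┃         ┃        │   
              ┃         ┃3       ·   
              ┃         ┃            
              ┗━━━━━━━━━┃4       · ─ 
                        ┃            
                        ┃5       S   
                        ┗━━━━━━━━━━━━
                                     
                                     
                                     


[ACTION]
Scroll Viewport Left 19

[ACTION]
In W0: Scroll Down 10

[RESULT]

                 ┃  secr┏━━━━━━━━━━━━
                 ┃  work┃ CircuitBoar
              ┏━━━━━━━━━┠────────────
              ┃ FileBrow┃   0 1 2 3 4
              ┠─────────┃0  [.]  ·   
              ┃> [-] pro┃        │   
              ┃    [+] b┃1       ·   
              ┃    [+] c┃            
              ┃         ┃2   R   ·   
              ┃         ┃        │   
              ┃         ┃3       ·   
              ┃         ┃            
              ┗━━━━━━━━━┃4       · ─ 
                        ┃            
                        ┃5       S   
                        ┗━━━━━━━━━━━━
                                     
                                     
                                     


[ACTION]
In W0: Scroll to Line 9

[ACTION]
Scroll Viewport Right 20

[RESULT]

secr┏━━━━━━━━━━━━━━━━━━┓             
work┃ CircuitBoard     ┃             
━━━━┠──────────────────┨             
Brow┃   0 1 2 3 4 5    ┃             
────┃0  [.]  ·         ┃             
 pro┃        │         ┃             
+] b┃1       ·         ┃             
+] c┃                  ┃             
    ┃2   R   ·         ┃             
    ┃        │         ┃             
    ┃3       ·       C ┃             
    ┃                  ┃             
━━━━┃4       · ─ R     ┃             
    ┃                  ┃             
    ┃5       S         ┃             
    ┗━━━━━━━━━━━━━━━━━━┛             
                                     
                                     
                                     


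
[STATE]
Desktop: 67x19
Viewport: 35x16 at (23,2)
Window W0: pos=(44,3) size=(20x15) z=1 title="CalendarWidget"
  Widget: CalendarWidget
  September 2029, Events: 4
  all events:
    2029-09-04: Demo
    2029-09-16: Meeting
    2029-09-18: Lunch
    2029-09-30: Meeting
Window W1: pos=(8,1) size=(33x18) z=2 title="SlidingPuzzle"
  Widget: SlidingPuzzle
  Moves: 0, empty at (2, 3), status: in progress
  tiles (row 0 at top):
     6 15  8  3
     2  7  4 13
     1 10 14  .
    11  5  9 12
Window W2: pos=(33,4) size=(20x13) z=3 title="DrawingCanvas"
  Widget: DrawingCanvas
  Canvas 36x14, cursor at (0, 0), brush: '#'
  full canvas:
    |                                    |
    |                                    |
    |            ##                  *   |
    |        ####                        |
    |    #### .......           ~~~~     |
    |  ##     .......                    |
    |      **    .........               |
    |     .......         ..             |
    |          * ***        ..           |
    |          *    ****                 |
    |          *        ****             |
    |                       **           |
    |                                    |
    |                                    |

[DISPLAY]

                 ┃                 
─────────────────┨   ┏━━━━━━━━━━━━━
─┬────┐   ┏━━━━━━━━━━━━━━━━━━┓rWidg
 │  3 │   ┃ DrawingCanvas    ┃─────
─┼────┤   ┠──────────────────┨ber 2
 │ 13 │   ┃+                 ┃ Th F
─┼────┤   ┃                  ┃     
 │    │   ┃            ##    ┃5  6 
─┼────┤   ┃        ####      ┃ 13 1
 │ 12 │   ┃    #### .......  ┃9 20 
─┴────┘   ┃  ##     .......  ┃ 27 2
          ┃      **    ......┃     
          ┃     .......      ┃     
          ┃          * ***   ┃     
          ┗━━━━━━━━━━━━━━━━━━┛     
                 ┃   ┗━━━━━━━━━━━━━


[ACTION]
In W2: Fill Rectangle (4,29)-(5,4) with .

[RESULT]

                 ┃                 
─────────────────┨   ┏━━━━━━━━━━━━━
─┬────┐   ┏━━━━━━━━━━━━━━━━━━┓rWidg
 │  3 │   ┃ DrawingCanvas    ┃─────
─┼────┤   ┠──────────────────┨ber 2
 │ 13 │   ┃+                 ┃ Th F
─┼────┤   ┃                  ┃     
 │    │   ┃            ##    ┃5  6 
─┼────┤   ┃        ####      ┃ 13 1
 │ 12 │   ┃    ..............┃9 20 
─┴────┘   ┃  ##..............┃ 27 2
          ┃      **    ......┃     
          ┃     .......      ┃     
          ┃          * ***   ┃     
          ┗━━━━━━━━━━━━━━━━━━┛     
                 ┃   ┗━━━━━━━━━━━━━


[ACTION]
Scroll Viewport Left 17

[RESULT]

  ┃ SlidingPuzzle                 ┃
  ┠───────────────────────────────┨
  ┃┌────┬────┬────┬────┐   ┏━━━━━━━
  ┃│  6 │ 15 │  8 │  3 │   ┃ Drawin
  ┃├────┼────┼────┼────┤   ┠───────
  ┃│  2 │  7 │  4 │ 13 │   ┃+      
  ┃├────┼────┼────┼────┤   ┃       
  ┃│  1 │ 10 │ 14 │    │   ┃       
  ┃├────┼────┼────┼────┤   ┃       
  ┃│ 11 │  5 │  9 │ 12 │   ┃    ...
  ┃└────┴────┴────┴────┘   ┃  ##...
  ┃Moves: 0                ┃      *
  ┃                        ┃     ..
  ┃                        ┃       
  ┃                        ┗━━━━━━━
  ┃                               ┃


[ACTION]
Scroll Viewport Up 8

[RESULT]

                                   
  ┏━━━━━━━━━━━━━━━━━━━━━━━━━━━━━━━┓
  ┃ SlidingPuzzle                 ┃
  ┠───────────────────────────────┨
  ┃┌────┬────┬────┬────┐   ┏━━━━━━━
  ┃│  6 │ 15 │  8 │  3 │   ┃ Drawin
  ┃├────┼────┼────┼────┤   ┠───────
  ┃│  2 │  7 │  4 │ 13 │   ┃+      
  ┃├────┼────┼────┼────┤   ┃       
  ┃│  1 │ 10 │ 14 │    │   ┃       
  ┃├────┼────┼────┼────┤   ┃       
  ┃│ 11 │  5 │  9 │ 12 │   ┃    ...
  ┃└────┴────┴────┴────┘   ┃  ##...
  ┃Moves: 0                ┃      *
  ┃                        ┃     ..
  ┃                        ┃       


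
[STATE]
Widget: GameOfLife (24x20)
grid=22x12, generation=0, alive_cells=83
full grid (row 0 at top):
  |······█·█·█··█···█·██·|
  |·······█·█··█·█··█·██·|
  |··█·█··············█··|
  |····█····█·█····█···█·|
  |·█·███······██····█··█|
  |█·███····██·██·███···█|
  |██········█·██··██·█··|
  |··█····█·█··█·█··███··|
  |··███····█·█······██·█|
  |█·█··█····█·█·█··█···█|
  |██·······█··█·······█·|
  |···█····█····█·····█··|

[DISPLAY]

Gen: 0                  
······█·█·█··█···█·██·  
·······█·█··█·█··█·██·  
··█·█··············█··  
····█····█·█····█···█·  
·█·███······██····█··█  
█·███····██·██·███···█  
██········█·██··██·█··  
··█····█·█··█·█··███··  
··███····█·█······██·█  
█·█··█····█·█·█··█···█  
██·······█··█·······█·  
···█····█····█·····█··  
                        
                        
                        
                        
                        
                        
                        


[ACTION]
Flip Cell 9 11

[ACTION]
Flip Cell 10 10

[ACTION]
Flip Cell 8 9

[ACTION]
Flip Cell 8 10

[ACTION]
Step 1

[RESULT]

Gen: 1                  
·······███···█·····██·  
·······███···█········  
···█····█·█·······██··  
··█·········█······██·  
·█···█···█···███····██  
█····█···██····█····█·  
█·······█·█········██·  
··█······█··█···█·····  
··█·█····█·········█··  
█·█·█·······██····██·█  
███······██·█·······█·  
·········█············  
                        
                        
                        
                        
                        
                        
                        


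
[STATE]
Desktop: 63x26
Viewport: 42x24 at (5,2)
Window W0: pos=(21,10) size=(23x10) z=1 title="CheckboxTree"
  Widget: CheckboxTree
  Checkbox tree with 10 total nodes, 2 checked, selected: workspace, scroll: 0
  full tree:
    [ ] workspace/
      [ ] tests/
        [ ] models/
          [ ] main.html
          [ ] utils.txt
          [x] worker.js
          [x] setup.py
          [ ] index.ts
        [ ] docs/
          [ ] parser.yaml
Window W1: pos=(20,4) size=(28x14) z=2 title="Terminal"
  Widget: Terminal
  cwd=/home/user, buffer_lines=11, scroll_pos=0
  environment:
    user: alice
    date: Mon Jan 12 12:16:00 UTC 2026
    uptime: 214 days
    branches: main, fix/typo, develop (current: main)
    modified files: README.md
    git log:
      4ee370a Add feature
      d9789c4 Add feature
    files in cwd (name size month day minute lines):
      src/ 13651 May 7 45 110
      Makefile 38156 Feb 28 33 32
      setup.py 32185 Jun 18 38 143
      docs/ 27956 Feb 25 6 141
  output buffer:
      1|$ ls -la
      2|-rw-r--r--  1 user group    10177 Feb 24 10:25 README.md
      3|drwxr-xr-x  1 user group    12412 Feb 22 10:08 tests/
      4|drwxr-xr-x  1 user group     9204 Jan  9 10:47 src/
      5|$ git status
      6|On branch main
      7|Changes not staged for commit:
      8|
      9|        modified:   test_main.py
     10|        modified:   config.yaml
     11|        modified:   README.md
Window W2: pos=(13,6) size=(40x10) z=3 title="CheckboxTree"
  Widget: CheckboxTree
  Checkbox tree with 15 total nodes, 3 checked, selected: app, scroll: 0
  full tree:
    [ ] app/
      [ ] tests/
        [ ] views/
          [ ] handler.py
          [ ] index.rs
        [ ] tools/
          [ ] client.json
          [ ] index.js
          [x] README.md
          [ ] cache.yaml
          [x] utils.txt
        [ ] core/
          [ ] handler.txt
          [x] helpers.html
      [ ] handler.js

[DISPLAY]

                                          
                                          
               ┏━━━━━━━━━━━━━━━━━━━━━━━━━━
               ┃ Terminal                 
        ┏━━━━━━━━━━━━━━━━━━━━━━━━━━━━━━━━━
        ┃ CheckboxTree                    
        ┠─────────────────────────────────
        ┃>[-] app/                        
        ┃   [-] tests/                    
        ┃     [ ] views/                  
        ┃       [ ] handler.py            
        ┃       [ ] index.rs              
        ┃     [-] tools/                  
        ┗━━━━━━━━━━━━━━━━━━━━━━━━━━━━━━━━━
               ┃        modified:   config
               ┗━━━━━━━━━━━━━━━━━━━━━━━━━━
                ┃       [x] worker.js ┃   
                ┗━━━━━━━━━━━━━━━━━━━━━┛   
                                          
                                          
                                          
                                          
                                          
                                          


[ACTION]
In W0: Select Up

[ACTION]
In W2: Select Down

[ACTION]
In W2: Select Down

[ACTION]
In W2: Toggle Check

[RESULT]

                                          
                                          
               ┏━━━━━━━━━━━━━━━━━━━━━━━━━━
               ┃ Terminal                 
        ┏━━━━━━━━━━━━━━━━━━━━━━━━━━━━━━━━━
        ┃ CheckboxTree                    
        ┠─────────────────────────────────
        ┃ [-] app/                        
        ┃   [-] tests/                    
        ┃>    [x] views/                  
        ┃       [x] handler.py            
        ┃       [x] index.rs              
        ┃     [-] tools/                  
        ┗━━━━━━━━━━━━━━━━━━━━━━━━━━━━━━━━━
               ┃        modified:   config
               ┗━━━━━━━━━━━━━━━━━━━━━━━━━━
                ┃       [x] worker.js ┃   
                ┗━━━━━━━━━━━━━━━━━━━━━┛   
                                          
                                          
                                          
                                          
                                          
                                          


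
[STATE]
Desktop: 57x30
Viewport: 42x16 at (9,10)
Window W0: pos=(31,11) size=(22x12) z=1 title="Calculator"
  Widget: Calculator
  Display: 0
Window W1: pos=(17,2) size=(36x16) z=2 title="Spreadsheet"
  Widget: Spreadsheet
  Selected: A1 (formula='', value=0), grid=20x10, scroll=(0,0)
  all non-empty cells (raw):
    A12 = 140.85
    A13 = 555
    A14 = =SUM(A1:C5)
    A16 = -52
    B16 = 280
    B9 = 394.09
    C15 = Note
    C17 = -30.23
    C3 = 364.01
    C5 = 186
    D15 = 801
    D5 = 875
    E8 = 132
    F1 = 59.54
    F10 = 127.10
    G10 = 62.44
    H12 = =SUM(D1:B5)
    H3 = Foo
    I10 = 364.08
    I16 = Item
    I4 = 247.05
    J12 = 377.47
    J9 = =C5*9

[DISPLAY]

        ┃  3        0       0  364.01     
        ┃  4        0       0       0     
        ┃  5        0       0     186     
        ┃  6        0       0       0     
        ┃  7        0       0       0     
        ┃  8        0       0       0     
        ┃  9        0  394.09       0     
        ┗━━━━━━━━━━━━━━━━━━━━━━━━━━━━━━━━━
                      ┃│ 4 │ 5 │ 6 │ × │  
                      ┃├───┼───┼───┼───┤  
                      ┃│ 1 │ 2 │ 3 │ - │  
                      ┃└───┴───┴───┴───┘  
                      ┗━━━━━━━━━━━━━━━━━━━
                                          
                                          
                                          


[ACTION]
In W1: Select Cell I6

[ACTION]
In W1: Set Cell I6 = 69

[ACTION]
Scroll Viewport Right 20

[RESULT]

  ┃  3        0       0  364.01      ┃    
  ┃  4        0       0       0      ┃    
  ┃  5        0       0     186     8┃    
  ┃  6        0       0       0      ┃    
  ┃  7        0       0       0      ┃    
  ┃  8        0       0       0      ┃    
  ┃  9        0  394.09       0      ┃    
  ┗━━━━━━━━━━━━━━━━━━━━━━━━━━━━━━━━━━┛    
                ┃│ 4 │ 5 │ 6 │ × │   ┃    
                ┃├───┼───┼───┼───┤   ┃    
                ┃│ 1 │ 2 │ 3 │ - │   ┃    
                ┃└───┴───┴───┴───┘   ┃    
                ┗━━━━━━━━━━━━━━━━━━━━┛    
                                          
                                          
                                          


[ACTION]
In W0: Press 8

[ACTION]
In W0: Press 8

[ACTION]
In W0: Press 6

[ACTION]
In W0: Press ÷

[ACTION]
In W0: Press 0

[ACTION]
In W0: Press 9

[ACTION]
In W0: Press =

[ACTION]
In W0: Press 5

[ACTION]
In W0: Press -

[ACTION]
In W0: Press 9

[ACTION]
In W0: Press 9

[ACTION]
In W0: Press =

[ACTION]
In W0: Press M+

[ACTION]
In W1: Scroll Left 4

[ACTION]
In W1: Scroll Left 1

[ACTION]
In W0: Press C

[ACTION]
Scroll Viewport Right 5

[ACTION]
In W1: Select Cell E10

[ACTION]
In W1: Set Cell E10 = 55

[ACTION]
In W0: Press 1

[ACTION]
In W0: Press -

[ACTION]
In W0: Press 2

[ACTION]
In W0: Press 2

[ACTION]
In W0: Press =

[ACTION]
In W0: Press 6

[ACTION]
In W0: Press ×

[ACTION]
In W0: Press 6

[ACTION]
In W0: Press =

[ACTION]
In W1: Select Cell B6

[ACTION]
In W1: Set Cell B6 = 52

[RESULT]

  ┃  3        0       0  364.01      ┃    
  ┃  4        0       0       0      ┃    
  ┃  5        0       0     186     8┃    
  ┃  6        0    [52]       0      ┃    
  ┃  7        0       0       0      ┃    
  ┃  8        0       0       0      ┃    
  ┃  9        0  394.09       0      ┃    
  ┗━━━━━━━━━━━━━━━━━━━━━━━━━━━━━━━━━━┛    
                ┃│ 4 │ 5 │ 6 │ × │   ┃    
                ┃├───┼───┼───┼───┤   ┃    
                ┃│ 1 │ 2 │ 3 │ - │   ┃    
                ┃└───┴───┴───┴───┘   ┃    
                ┗━━━━━━━━━━━━━━━━━━━━┛    
                                          
                                          
                                          


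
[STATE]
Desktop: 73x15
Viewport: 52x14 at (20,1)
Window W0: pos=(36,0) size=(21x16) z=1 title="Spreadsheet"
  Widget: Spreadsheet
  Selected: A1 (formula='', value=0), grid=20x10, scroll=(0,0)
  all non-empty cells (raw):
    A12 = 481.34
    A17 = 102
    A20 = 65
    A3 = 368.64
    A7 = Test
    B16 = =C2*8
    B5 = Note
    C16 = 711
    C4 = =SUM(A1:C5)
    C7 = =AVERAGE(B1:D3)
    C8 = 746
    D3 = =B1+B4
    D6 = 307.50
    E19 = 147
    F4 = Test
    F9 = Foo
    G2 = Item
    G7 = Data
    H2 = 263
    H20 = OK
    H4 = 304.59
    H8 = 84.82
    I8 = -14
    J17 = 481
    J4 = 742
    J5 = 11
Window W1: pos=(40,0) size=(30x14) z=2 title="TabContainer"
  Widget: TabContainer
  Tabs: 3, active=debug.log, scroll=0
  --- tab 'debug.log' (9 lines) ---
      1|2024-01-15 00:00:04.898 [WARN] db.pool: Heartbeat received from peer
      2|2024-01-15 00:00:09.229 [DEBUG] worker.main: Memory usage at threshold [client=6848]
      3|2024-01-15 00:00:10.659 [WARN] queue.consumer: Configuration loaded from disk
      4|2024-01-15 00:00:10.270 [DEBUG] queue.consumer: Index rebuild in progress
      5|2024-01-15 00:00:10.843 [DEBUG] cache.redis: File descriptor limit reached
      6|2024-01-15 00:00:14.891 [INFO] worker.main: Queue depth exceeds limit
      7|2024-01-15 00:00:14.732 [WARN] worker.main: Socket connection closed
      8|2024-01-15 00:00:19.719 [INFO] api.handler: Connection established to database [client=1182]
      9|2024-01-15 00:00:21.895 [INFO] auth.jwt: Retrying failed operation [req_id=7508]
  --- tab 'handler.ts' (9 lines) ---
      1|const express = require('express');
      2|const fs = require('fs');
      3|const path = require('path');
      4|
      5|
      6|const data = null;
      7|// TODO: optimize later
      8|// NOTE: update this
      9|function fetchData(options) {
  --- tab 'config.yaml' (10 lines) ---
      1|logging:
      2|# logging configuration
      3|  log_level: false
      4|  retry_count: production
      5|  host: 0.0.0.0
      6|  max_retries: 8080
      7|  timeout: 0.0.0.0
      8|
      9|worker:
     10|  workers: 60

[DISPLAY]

                ┃ Sp┃ TabContainer               ┃  
                ┠───┠────────────────────────────┨  
                ┃A1:┃[debug.log]│ handler.ts │ co┃  
                ┃   ┃────────────────────────────┃  
                ┃---┃2024-01-15 00:00:04.898 [WAR┃  
                ┃  1┃2024-01-15 00:00:09.229 [DEB┃  
                ┃  2┃2024-01-15 00:00:10.659 [WAR┃  
                ┃  3┃2024-01-15 00:00:10.270 [DEB┃  
                ┃  4┃2024-01-15 00:00:10.843 [DEB┃  
                ┃  5┃2024-01-15 00:00:14.891 [INF┃  
                ┃  6┃2024-01-15 00:00:14.732 [WAR┃  
                ┃  7┃2024-01-15 00:00:19.719 [INF┃  
                ┃  8┗━━━━━━━━━━━━━━━━━━━━━━━━━━━━┛  
                ┃  9        0       ┃               


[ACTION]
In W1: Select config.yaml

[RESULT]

                ┃ Sp┃ TabContainer               ┃  
                ┠───┠────────────────────────────┨  
                ┃A1:┃ debug.log │ handler.ts │[co┃  
                ┃   ┃────────────────────────────┃  
                ┃---┃logging:                    ┃  
                ┃  1┃# logging configuration     ┃  
                ┃  2┃  log_level: false          ┃  
                ┃  3┃  retry_count: production   ┃  
                ┃  4┃  host: 0.0.0.0             ┃  
                ┃  5┃  max_retries: 8080         ┃  
                ┃  6┃  timeout: 0.0.0.0          ┃  
                ┃  7┃                            ┃  
                ┃  8┗━━━━━━━━━━━━━━━━━━━━━━━━━━━━┛  
                ┃  9        0       ┃               


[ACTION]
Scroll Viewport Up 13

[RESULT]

                ┏━━━┏━━━━━━━━━━━━━━━━━━━━━━━━━━━━┓  
                ┃ Sp┃ TabContainer               ┃  
                ┠───┠────────────────────────────┨  
                ┃A1:┃ debug.log │ handler.ts │[co┃  
                ┃   ┃────────────────────────────┃  
                ┃---┃logging:                    ┃  
                ┃  1┃# logging configuration     ┃  
                ┃  2┃  log_level: false          ┃  
                ┃  3┃  retry_count: production   ┃  
                ┃  4┃  host: 0.0.0.0             ┃  
                ┃  5┃  max_retries: 8080         ┃  
                ┃  6┃  timeout: 0.0.0.0          ┃  
                ┃  7┃                            ┃  
                ┃  8┗━━━━━━━━━━━━━━━━━━━━━━━━━━━━┛  


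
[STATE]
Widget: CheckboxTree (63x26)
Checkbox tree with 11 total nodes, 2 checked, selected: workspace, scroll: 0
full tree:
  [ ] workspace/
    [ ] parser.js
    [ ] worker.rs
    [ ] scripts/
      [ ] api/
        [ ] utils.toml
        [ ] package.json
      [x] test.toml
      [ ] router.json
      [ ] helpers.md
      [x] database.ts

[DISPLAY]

>[-] workspace/                                                
   [ ] parser.js                                               
   [ ] worker.rs                                               
   [-] scripts/                                                
     [ ] api/                                                  
       [ ] utils.toml                                          
       [ ] package.json                                        
     [x] test.toml                                             
     [ ] router.json                                           
     [ ] helpers.md                                            
     [x] database.ts                                           
                                                               
                                                               
                                                               
                                                               
                                                               
                                                               
                                                               
                                                               
                                                               
                                                               
                                                               
                                                               
                                                               
                                                               
                                                               


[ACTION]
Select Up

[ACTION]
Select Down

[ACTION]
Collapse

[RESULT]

 [-] workspace/                                                
>  [ ] parser.js                                               
   [ ] worker.rs                                               
   [-] scripts/                                                
     [ ] api/                                                  
       [ ] utils.toml                                          
       [ ] package.json                                        
     [x] test.toml                                             
     [ ] router.json                                           
     [ ] helpers.md                                            
     [x] database.ts                                           
                                                               
                                                               
                                                               
                                                               
                                                               
                                                               
                                                               
                                                               
                                                               
                                                               
                                                               
                                                               
                                                               
                                                               
                                                               


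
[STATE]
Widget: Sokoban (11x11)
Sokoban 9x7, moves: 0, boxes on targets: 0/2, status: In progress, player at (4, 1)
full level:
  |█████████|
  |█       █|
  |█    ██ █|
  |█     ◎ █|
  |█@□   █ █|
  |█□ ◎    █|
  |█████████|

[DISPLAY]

█████████  
█       █  
█    ██ █  
█     ◎ █  
█@□   █ █  
█□ ◎    █  
█████████  
Moves: 0  0
           
           
           


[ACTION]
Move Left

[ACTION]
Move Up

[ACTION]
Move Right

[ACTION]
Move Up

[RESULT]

█████████  
█       █  
█ @  ██ █  
█     ◎ █  
█ □   █ █  
█□ ◎    █  
█████████  
Moves: 3  0
           
           
           


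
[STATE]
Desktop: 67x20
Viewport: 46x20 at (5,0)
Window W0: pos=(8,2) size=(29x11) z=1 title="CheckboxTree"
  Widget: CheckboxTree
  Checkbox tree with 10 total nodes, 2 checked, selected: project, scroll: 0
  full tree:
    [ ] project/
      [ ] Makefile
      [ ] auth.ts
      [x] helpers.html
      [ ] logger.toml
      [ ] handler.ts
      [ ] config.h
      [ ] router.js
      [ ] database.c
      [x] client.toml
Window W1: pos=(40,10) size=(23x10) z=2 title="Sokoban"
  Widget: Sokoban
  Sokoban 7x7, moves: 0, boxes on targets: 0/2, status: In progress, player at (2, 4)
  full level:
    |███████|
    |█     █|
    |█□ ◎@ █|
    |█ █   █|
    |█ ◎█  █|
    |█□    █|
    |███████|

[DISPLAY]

                                              
                                              
   ┏━━━━━━━━━━━━━━━━━━━━━━━━━━━┓              
   ┃ CheckboxTree              ┃              
   ┠───────────────────────────┨              
   ┃>[-] project/              ┃              
   ┃   [ ] Makefile            ┃              
   ┃   [ ] auth.ts             ┃              
   ┃   [x] helpers.html        ┃              
   ┃   [ ] logger.toml         ┃              
   ┃   [ ] handler.ts          ┃   ┏━━━━━━━━━━
   ┃   [ ] config.h            ┃   ┃ Sokoban  
   ┗━━━━━━━━━━━━━━━━━━━━━━━━━━━┛   ┠──────────
                                   ┃███████   
                                   ┃█     █   
                                   ┃█□ ◎@ █   
                                   ┃█ █   █   
                                   ┃█ ◎█  █   
                                   ┃█□    █   
                                   ┗━━━━━━━━━━


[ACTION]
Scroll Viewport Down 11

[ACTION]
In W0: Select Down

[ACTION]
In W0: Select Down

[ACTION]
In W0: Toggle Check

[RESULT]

                                              
                                              
   ┏━━━━━━━━━━━━━━━━━━━━━━━━━━━┓              
   ┃ CheckboxTree              ┃              
   ┠───────────────────────────┨              
   ┃ [-] project/              ┃              
   ┃   [ ] Makefile            ┃              
   ┃>  [x] auth.ts             ┃              
   ┃   [x] helpers.html        ┃              
   ┃   [ ] logger.toml         ┃              
   ┃   [ ] handler.ts          ┃   ┏━━━━━━━━━━
   ┃   [ ] config.h            ┃   ┃ Sokoban  
   ┗━━━━━━━━━━━━━━━━━━━━━━━━━━━┛   ┠──────────
                                   ┃███████   
                                   ┃█     █   
                                   ┃█□ ◎@ █   
                                   ┃█ █   █   
                                   ┃█ ◎█  █   
                                   ┃█□    █   
                                   ┗━━━━━━━━━━


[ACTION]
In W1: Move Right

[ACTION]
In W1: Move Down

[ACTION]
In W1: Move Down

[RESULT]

                                              
                                              
   ┏━━━━━━━━━━━━━━━━━━━━━━━━━━━┓              
   ┃ CheckboxTree              ┃              
   ┠───────────────────────────┨              
   ┃ [-] project/              ┃              
   ┃   [ ] Makefile            ┃              
   ┃>  [x] auth.ts             ┃              
   ┃   [x] helpers.html        ┃              
   ┃   [ ] logger.toml         ┃              
   ┃   [ ] handler.ts          ┃   ┏━━━━━━━━━━
   ┃   [ ] config.h            ┃   ┃ Sokoban  
   ┗━━━━━━━━━━━━━━━━━━━━━━━━━━━┛   ┠──────────
                                   ┃███████   
                                   ┃█     █   
                                   ┃█□ ◎  █   
                                   ┃█ █   █   
                                   ┃█ ◎█ @█   
                                   ┃█□    █   
                                   ┗━━━━━━━━━━
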